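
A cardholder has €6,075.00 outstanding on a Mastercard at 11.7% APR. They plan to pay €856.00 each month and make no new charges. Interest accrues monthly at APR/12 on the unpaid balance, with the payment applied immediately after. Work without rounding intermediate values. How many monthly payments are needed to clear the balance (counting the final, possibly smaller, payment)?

Monthly rate r = 11.7%/12 = 0.975% = 0.00975.
Recurrence: B ← B·(1+r) − €856.00.
Month 1: interest €59.23; balance after payment €5,278.23.
Month 2: interest €51.46; balance after payment €4,473.69.
Closed form: n = −ln(1 − rB₀/P)/ln(1+r) = −ln(0.9308)/ln(1.00975) ≈ 7.390, so the balance reaches zero during payment 8.

8 months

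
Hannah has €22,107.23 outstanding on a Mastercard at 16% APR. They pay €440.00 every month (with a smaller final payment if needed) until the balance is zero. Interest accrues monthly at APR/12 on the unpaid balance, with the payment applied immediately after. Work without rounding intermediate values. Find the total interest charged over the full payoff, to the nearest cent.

Monthly rate r = 16%/12 = 1.33333% = 0.0133333.
Payoff takes n = ⌈−ln(1 − rB₀/P)/ln(1+r)⌉ = ⌈83.684⌉ = 84 payments; the last is €301.42.
Total paid = 83·€440.00 + €301.42 = €36,821.42.
Total interest = total paid − principal = €36,821.42 − €22,107.23 = €14,714.19.

€14,714.19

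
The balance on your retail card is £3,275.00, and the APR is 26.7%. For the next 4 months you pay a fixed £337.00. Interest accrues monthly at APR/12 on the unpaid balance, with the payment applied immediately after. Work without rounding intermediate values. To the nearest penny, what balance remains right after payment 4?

£2,182.69

Monthly rate r = 26.7%/12 = 2.225% = 0.02225.
Each month: B ← B·(1+r) − £337.00.
Month 1: interest £72.87; balance after payment £3,010.87.
Month 2: interest £66.99; balance after payment £2,740.86.
Month 3: interest £60.98; balance after payment £2,464.84.
Month 4: interest £54.84; balance after payment £2,182.69.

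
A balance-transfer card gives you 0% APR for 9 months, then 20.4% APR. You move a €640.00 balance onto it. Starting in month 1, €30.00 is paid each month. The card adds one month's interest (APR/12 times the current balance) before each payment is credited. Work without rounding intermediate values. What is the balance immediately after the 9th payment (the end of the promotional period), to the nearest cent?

€370.00

Promo months 1–9 at r₀ = 0%/12 = 0; months 10+ at r₁ = 20.4%/12 = 0.017.
After month 9 (no interest yet): B = €640.00 − 9·€30.00 = €370.00.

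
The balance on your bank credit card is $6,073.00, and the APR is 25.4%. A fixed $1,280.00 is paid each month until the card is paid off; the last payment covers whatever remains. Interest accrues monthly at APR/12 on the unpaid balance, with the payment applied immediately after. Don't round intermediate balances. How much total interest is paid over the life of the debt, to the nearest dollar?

Monthly rate r = 25.4%/12 = 2.11667% = 0.0211667.
Payoff takes n = ⌈−ln(1 − rB₀/P)/ln(1+r)⌉ = ⌈5.053⌉ = 6 payments; the last is $68.20.
Total paid = 5·$1,280.00 + $68.20 = $6,468.20.
Total interest = total paid − principal = $6,468.20 − $6,073.00 = $395.20.

$395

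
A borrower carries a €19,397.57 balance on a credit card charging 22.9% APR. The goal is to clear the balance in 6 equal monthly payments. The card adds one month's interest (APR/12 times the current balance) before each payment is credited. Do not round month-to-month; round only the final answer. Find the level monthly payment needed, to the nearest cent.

€3,452.26

Monthly rate r = 22.9%/12 = 1.90833% = 0.0190833.
Level-payment amortization: P = B₀·r / (1 − (1+r)^(−n)) = 19397.57·0.0190833 / (1 − 1.01908^(−6)).
Denominator 1 − (1+r)^(−6) = 0.10722544.
P = 370.17 / 0.10722544 ≈ 3452.26.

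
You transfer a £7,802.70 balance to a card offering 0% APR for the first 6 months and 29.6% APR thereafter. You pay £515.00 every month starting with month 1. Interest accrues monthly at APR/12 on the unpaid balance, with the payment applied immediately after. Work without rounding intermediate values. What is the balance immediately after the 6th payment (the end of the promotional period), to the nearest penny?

£4,712.70

Promo months 1–6 at r₀ = 0%/12 = 0; months 7+ at r₁ = 29.6%/12 = 0.0246667.
After month 6 (no interest yet): B = £7,802.70 − 6·£515.00 = £4,712.70.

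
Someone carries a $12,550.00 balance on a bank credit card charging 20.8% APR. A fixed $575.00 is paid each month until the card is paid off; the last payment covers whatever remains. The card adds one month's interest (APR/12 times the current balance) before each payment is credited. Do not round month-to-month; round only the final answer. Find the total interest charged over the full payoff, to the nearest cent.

$3,355.46

Monthly rate r = 20.8%/12 = 1.73333% = 0.0173333.
Payoff takes n = ⌈−ln(1 − rB₀/P)/ln(1+r)⌉ = ⌈27.660⌉ = 28 payments; the last is $380.46.
Total paid = 27·$575.00 + $380.46 = $15,905.46.
Total interest = total paid − principal = $15,905.46 − $12,550.00 = $3,355.46.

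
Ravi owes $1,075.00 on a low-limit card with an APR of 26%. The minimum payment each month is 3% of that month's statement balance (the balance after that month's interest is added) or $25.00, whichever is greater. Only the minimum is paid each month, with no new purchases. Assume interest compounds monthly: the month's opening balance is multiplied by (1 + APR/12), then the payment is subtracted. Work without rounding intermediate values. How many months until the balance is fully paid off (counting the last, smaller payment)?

88 months

Monthly rate r = 26%/12 = 2.16667% = 0.0216667.
While 3% of the post-interest balance exceeds $25.00, each month B ← (B·(1+r))·(1 − 0.03), i.e. B shrinks by the factor (1+r)·0.97 = 0.99102.
This holds for months 1–31. Entering month 32 the balance is $812.68; 3% of the post-interest balance is now below $25.00, so the flat $25.00 minimum applies from here.
From month 32 a fixed $25.00 at rate r clears $812.68 in 57 more payments. Total: 31 + 57 = 88 months.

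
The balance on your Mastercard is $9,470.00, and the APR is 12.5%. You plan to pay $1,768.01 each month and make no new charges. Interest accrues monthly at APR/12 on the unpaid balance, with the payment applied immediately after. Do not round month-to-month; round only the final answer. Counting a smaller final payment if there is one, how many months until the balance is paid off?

Monthly rate r = 12.5%/12 = 1.04167% = 0.0104167.
Recurrence: B ← B·(1+r) − $1,768.01.
Month 1: interest $98.65; balance after payment $7,800.64.
Month 2: interest $81.26; balance after payment $6,113.88.
Month 3: interest $63.69; balance after payment $4,409.56.
Month 4: interest $45.93; balance after payment $2,687.48.
Month 5: interest $27.99; balance after payment $947.47.
Month 6: interest $9.87; balance after payment $0.00.

6 payments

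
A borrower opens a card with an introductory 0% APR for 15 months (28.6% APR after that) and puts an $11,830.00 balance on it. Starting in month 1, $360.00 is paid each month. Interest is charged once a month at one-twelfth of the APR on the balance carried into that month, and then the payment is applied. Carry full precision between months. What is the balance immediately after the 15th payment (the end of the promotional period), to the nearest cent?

$6,430.00

Promo months 1–15 at r₀ = 0%/12 = 0; months 16+ at r₁ = 28.6%/12 = 0.0238333.
After month 15 (no interest yet): B = $11,830.00 − 15·$360.00 = $6,430.00.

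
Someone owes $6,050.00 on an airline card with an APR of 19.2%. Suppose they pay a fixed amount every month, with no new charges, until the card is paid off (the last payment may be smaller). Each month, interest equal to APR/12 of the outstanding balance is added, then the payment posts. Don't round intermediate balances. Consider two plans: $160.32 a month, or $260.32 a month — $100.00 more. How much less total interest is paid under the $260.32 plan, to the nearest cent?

Monthly rate r = 19.2%/12 = 1.6% = 0.016.
At $160.32/mo: n = ⌈−ln(1 − rB₀/P)/ln(1+r)⌉ = 59 payments (last $52.42); total interest = total paid − $6,050.00 = $3,300.98.
At $260.32/mo: 30 payments (last $76.67); total interest $1,575.95.
Interest saved = $3,300.98 − $1,575.95 = $1,725.03.

$1,725.03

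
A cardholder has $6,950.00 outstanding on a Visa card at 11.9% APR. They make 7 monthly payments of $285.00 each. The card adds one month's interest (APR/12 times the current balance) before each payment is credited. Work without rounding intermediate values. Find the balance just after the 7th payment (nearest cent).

$5,391.70

Monthly rate r = 11.9%/12 = 0.991667% = 0.00991667.
Each month: B ← B·(1+r) − $285.00.
Month 1: interest $68.92; balance after payment $6,733.92.
Month 2: interest $66.78; balance after payment $6,515.70.
Month 3: interest $64.61; balance after payment $6,295.31.
Month 4: interest $62.43; balance after payment $6,072.74.
Month 5: interest $60.22; balance after payment $5,847.96.
Month 6: interest $57.99; balance after payment $5,620.96.
Month 7: interest $55.74; balance after payment $5,391.70.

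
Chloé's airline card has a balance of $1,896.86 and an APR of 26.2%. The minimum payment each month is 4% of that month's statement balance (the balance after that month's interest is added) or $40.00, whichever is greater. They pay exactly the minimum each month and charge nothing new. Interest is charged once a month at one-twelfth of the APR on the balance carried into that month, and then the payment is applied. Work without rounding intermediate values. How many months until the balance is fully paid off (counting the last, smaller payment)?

Monthly rate r = 26.2%/12 = 2.18333% = 0.0218333.
While 4% of the post-interest balance exceeds $40.00, each month B ← (B·(1+r))·(1 − 0.04), i.e. B shrinks by the factor (1+r)·0.96 = 0.98096.
This holds for months 1–35. Entering month 36 the balance is $967.90; 4% of the post-interest balance is now below $40.00, so the flat $40.00 minimum applies from here.
From month 36 a fixed $40.00 at rate r clears $967.90 in 35 more payments. Total: 35 + 35 = 70 months.

70 months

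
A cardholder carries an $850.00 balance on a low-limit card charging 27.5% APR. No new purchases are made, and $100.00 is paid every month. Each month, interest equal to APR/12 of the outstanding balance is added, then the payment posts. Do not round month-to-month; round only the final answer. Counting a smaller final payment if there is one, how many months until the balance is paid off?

Monthly rate r = 27.5%/12 = 2.29167% = 0.0229167.
Recurrence: B ← B·(1+r) − $100.00.
Month 1: interest $19.48; balance after payment $769.48.
Month 2: interest $17.63; balance after payment $687.11.
Closed form: n = −ln(1 − rB₀/P)/ln(1+r) = −ln(0.80521)/ln(1.02292) ≈ 9.562, so the balance reaches zero during payment 10.

10 payments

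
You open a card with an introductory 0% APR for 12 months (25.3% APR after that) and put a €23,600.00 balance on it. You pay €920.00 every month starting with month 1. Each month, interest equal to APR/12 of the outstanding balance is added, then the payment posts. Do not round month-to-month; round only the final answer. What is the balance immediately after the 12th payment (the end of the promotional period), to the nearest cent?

Promo months 1–12 at r₀ = 0%/12 = 0; months 13+ at r₁ = 25.3%/12 = 0.0210833.
After month 12 (no interest yet): B = €23,600.00 − 12·€920.00 = €12,560.00.

€12,560.00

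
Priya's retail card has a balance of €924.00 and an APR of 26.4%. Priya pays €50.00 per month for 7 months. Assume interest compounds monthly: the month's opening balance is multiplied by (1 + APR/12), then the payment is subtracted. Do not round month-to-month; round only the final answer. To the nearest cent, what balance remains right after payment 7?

€702.07

Monthly rate r = 26.4%/12 = 2.2% = 0.022.
Each month: B ← B·(1+r) − €50.00.
Month 1: interest €20.33; balance after payment €894.33.
Month 2: interest €19.68; balance after payment €864.00.
Month 3: interest €19.01; balance after payment €833.01.
Month 4: interest €18.33; balance after payment €801.34.
Month 5: interest €17.63; balance after payment €768.97.
Month 6: interest €16.92; balance after payment €735.88.
Month 7: interest €16.19; balance after payment €702.07.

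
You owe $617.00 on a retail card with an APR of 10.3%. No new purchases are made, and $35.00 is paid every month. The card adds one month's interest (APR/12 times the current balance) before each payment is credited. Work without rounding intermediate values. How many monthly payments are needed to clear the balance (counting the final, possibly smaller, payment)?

Monthly rate r = 10.3%/12 = 0.858333% = 0.00858333.
Recurrence: B ← B·(1+r) − $35.00.
Month 1: interest $5.30; balance after payment $587.30.
Month 2: interest $5.04; balance after payment $557.34.
Closed form: n = −ln(1 − rB₀/P)/ln(1+r) = −ln(0.84869)/ln(1.00858) ≈ 19.196, so the balance reaches zero during payment 20.

20 payments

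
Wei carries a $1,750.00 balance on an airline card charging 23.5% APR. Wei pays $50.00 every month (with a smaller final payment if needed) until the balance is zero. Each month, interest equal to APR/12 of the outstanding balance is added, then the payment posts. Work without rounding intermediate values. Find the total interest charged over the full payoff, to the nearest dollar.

$1,232

Monthly rate r = 23.5%/12 = 1.95833% = 0.0195833.
Payoff takes n = ⌈−ln(1 − rB₀/P)/ln(1+r)⌉ = ⌈59.632⌉ = 60 payments; the last is $31.71.
Total paid = 59·$50.00 + $31.71 = $2,981.71.
Total interest = total paid − principal = $2,981.71 − $1,750.00 = $1,231.71.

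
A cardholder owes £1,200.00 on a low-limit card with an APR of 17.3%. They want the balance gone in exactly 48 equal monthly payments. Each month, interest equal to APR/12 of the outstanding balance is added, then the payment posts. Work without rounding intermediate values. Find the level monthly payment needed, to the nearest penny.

Monthly rate r = 17.3%/12 = 1.44167% = 0.0144167.
Level-payment amortization: P = B₀·r / (1 − (1+r)^(−n)) = 1200.00·0.0144167 / (1 − 1.01442^(−48)).
Denominator 1 − (1+r)^(−48) = 0.496946757.
P = 17.3 / 0.496946757 ≈ 34.81.

£34.81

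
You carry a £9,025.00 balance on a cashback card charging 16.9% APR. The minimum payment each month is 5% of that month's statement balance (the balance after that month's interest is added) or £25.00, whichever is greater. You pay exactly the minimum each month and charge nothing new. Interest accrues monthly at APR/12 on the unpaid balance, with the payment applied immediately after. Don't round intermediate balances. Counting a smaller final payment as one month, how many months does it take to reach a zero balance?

102 months

Monthly rate r = 16.9%/12 = 1.40833% = 0.0140833.
While 5% of the post-interest balance exceeds £25.00, each month B ← (B·(1+r))·(1 − 0.05), i.e. B shrinks by the factor (1+r)·0.95 = 0.96338.
This holds for months 1–78. Entering month 79 the balance is £491.62; 5% of the post-interest balance is now below £25.00, so the flat £25.00 minimum applies from here.
From month 79 a fixed £25.00 at rate r clears £491.62 in 24 more payments. Total: 78 + 24 = 102 months.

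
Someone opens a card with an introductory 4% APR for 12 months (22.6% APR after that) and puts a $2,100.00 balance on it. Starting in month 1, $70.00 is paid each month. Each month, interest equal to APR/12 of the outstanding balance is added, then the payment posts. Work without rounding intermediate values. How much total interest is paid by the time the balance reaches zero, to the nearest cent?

$401.76

Promo months 1–12 at r₀ = 4%/12 = 0.00333333; months 13+ at r₁ = 22.6%/12 = 0.0188333.
After month 12: iterate B ← B·(1+r₀) − $70.00 for 12 months → $1,329.98.
Then at r₁ with $70.00/mo: n₂ = −ln(1 − r₁·B/P)/ln(1+r₁) ≈ 23.74 → 24 more payments.
Total paid = 35·$70.00 + $51.76 = $2,501.76; interest = $2,501.76 − $2,100.00 = $401.76.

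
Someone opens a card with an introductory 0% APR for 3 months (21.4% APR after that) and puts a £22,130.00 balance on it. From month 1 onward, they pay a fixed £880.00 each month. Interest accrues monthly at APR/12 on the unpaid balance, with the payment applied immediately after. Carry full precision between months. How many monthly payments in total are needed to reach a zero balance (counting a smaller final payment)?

Promo months 1–3 at r₀ = 0%/12 = 0; months 4+ at r₁ = 21.4%/12 = 0.0178333.
After month 3 (no interest yet): B = £22,130.00 − 3·£880.00 = £19,490.00.
Then at r₁ with £880.00/mo: n₂ = −ln(1 − r₁·B/P)/ln(1+r₁) ≈ 28.43 → 29 more payments.

32 payments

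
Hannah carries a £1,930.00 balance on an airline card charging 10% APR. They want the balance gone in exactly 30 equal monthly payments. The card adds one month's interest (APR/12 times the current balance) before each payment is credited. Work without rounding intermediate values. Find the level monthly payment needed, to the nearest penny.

£72.98

Monthly rate r = 10%/12 = 0.833333% = 0.00833333.
Level-payment amortization: P = B₀·r / (1 − (1+r)^(−n)) = 1930.00·0.00833333 / (1 − 1.00833^(−30)).
Denominator 1 − (1+r)^(−30) = 0.220392027.
P = 16.0833 / 0.220392027 ≈ 72.98.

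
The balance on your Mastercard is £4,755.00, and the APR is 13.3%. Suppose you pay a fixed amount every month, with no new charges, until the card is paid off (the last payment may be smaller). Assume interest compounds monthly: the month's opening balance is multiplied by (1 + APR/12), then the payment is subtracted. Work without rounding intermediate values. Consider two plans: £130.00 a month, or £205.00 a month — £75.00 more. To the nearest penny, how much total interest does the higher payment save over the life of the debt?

Monthly rate r = 13.3%/12 = 1.10833% = 0.0110833.
At £130.00/mo: n = ⌈−ln(1 − rB₀/P)/ln(1+r)⌉ = 48 payments (last £21.39); total interest = total paid − £4,755.00 = £1,376.39.
At £205.00/mo: 27 payments (last £196.90); total interest £771.90.
Interest saved = £1,376.39 − £771.90 = £604.49.

£604.49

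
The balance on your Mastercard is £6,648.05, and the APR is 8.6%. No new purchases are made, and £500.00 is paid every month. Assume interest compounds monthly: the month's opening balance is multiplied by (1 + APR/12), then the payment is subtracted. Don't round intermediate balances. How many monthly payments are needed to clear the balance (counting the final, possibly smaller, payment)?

15 payments

Monthly rate r = 8.6%/12 = 0.716667% = 0.00716667.
Recurrence: B ← B·(1+r) − £500.00.
Month 1: interest £47.64; balance after payment £6,195.69.
Month 2: interest £44.40; balance after payment £5,740.10.
Closed form: n = −ln(1 − rB₀/P)/ln(1+r) = −ln(0.90471)/ln(1.00717) ≈ 14.023, so the balance reaches zero during payment 15.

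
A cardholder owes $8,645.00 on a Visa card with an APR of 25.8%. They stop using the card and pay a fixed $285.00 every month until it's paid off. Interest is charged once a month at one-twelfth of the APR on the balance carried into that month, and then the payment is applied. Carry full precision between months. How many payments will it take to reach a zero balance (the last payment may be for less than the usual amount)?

50 months

Monthly rate r = 25.8%/12 = 2.15% = 0.0215.
Recurrence: B ← B·(1+r) − $285.00.
Month 1: interest $185.87; balance after payment $8,545.87.
Month 2: interest $183.74; balance after payment $8,444.60.
Closed form: n = −ln(1 − rB₀/P)/ln(1+r) = −ln(0.34783)/ln(1.0215) ≈ 49.644, so the balance reaches zero during payment 50.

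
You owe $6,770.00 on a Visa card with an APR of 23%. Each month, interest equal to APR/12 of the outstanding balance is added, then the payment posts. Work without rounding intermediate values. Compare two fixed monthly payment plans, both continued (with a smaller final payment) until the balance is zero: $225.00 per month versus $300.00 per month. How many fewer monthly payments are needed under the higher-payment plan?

Monthly rate r = 23%/12 = 1.91667% = 0.0191667.
At $225.00/mo: n = ⌈−ln(1 − rB₀/P)/ln(1+r)⌉ = 46 payments (last $63.77); total interest = total paid − $6,770.00 = $3,418.77.
At $300.00/mo: 30 payments (last $253.04); total interest $2,183.04.
Payments saved = 46 − 30 = 16.

16 fewer payments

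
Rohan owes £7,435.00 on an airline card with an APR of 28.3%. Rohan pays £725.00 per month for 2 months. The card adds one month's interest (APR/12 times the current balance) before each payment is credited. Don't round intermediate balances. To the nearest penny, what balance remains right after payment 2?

£6,322.72

Monthly rate r = 28.3%/12 = 2.35833% = 0.0235833.
Each month: B ← B·(1+r) − £725.00.
Month 1: interest £175.34; balance after payment £6,885.34.
Month 2: interest £162.38; balance after payment £6,322.72.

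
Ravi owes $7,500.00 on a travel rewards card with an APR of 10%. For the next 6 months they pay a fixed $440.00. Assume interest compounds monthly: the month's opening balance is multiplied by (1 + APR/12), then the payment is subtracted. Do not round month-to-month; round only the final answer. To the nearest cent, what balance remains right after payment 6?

$5,187.28

Monthly rate r = 10%/12 = 0.833333% = 0.00833333.
Each month: B ← B·(1+r) − $440.00.
Month 1: interest $62.50; balance after payment $7,122.50.
Month 2: interest $59.35; balance after payment $6,741.85.
Month 3: interest $56.18; balance after payment $6,358.04.
Month 4: interest $52.98; balance after payment $5,971.02.
Month 5: interest $49.76; balance after payment $5,580.78.
Month 6: interest $46.51; balance after payment $5,187.28.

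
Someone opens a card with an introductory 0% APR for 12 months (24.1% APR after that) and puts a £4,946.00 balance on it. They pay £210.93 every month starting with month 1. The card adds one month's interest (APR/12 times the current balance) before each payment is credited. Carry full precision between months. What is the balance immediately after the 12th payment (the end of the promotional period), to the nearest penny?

£2,414.84

Promo months 1–12 at r₀ = 0%/12 = 0; months 13+ at r₁ = 24.1%/12 = 0.0200833.
After month 12 (no interest yet): B = £4,946.00 − 12·£210.93 = £2,414.84.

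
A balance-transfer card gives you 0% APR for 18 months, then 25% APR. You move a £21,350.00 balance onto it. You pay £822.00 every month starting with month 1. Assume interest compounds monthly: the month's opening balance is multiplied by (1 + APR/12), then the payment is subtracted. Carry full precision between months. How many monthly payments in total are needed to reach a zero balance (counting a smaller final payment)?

27 payments

Promo months 1–18 at r₀ = 0%/12 = 0; months 19+ at r₁ = 25%/12 = 0.0208333.
After month 18 (no interest yet): B = £21,350.00 − 18·£822.00 = £6,554.00.
Then at r₁ with £822.00/mo: n₂ = −ln(1 − r₁·B/P)/ln(1+r₁) ≈ 8.81 → 9 more payments.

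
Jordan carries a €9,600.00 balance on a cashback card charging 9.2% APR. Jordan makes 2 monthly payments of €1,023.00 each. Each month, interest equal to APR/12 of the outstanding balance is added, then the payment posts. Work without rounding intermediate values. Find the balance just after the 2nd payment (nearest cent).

€7,693.92

Monthly rate r = 9.2%/12 = 0.766667% = 0.00766667.
Each month: B ← B·(1+r) − €1,023.00.
Month 1: interest €73.60; balance after payment €8,650.60.
Month 2: interest €66.32; balance after payment €7,693.92.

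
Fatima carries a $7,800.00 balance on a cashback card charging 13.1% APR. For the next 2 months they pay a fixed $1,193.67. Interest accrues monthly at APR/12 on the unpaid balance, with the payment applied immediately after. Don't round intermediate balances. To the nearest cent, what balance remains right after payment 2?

Monthly rate r = 13.1%/12 = 1.09167% = 0.0109167.
Each month: B ← B·(1+r) − $1,193.67.
Month 1: interest $85.15; balance after payment $6,691.48.
Month 2: interest $73.05; balance after payment $5,570.86.

$5,570.86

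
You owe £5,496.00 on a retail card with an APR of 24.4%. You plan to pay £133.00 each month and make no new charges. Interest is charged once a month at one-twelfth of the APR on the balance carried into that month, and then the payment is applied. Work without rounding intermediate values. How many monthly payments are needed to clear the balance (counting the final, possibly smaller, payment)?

Monthly rate r = 24.4%/12 = 2.03333% = 0.0203333.
Recurrence: B ← B·(1+r) − £133.00.
Month 1: interest £111.75; balance after payment £5,474.75.
Month 2: interest £111.32; balance after payment £5,453.07.
Closed form: n = −ln(1 − rB₀/P)/ln(1+r) = −ln(0.15976)/ln(1.02033) ≈ 91.115, so the balance reaches zero during payment 92.

92 payments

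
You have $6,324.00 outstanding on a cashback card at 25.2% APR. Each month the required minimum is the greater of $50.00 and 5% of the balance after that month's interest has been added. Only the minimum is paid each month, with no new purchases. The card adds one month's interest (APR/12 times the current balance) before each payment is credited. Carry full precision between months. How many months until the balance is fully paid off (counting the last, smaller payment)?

87 months

Monthly rate r = 25.2%/12 = 2.1% = 0.021.
While 5% of the post-interest balance exceeds $50.00, each month B ← (B·(1+r))·(1 − 0.05), i.e. B shrinks by the factor (1+r)·0.95 = 0.96995.
This holds for months 1–62. Entering month 63 the balance is $953.79; 5% of the post-interest balance is now below $50.00, so the flat $50.00 minimum applies from here.
From month 63 a fixed $50.00 at rate r clears $953.79 in 25 more payments. Total: 62 + 25 = 87 months.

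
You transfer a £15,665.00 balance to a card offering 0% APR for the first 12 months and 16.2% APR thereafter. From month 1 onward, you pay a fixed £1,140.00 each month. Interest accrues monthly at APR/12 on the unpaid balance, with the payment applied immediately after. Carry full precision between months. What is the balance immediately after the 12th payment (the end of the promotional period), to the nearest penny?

Promo months 1–12 at r₀ = 0%/12 = 0; months 13+ at r₁ = 16.2%/12 = 0.0135.
After month 12 (no interest yet): B = £15,665.00 − 12·£1,140.00 = £1,985.00.

£1,985.00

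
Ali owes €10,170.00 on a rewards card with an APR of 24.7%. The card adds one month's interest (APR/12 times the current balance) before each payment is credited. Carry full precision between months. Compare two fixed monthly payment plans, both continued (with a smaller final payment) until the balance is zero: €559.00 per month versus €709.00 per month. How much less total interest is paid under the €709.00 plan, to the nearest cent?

Monthly rate r = 24.7%/12 = 2.05833% = 0.0205833.
At €559.00/mo: n = ⌈−ln(1 − rB₀/P)/ln(1+r)⌉ = 24 payments (last €15.42); total interest = total paid − €10,170.00 = €2,702.42.
At €709.00/mo: 18 payments (last €124.53); total interest €2,007.53.
Interest saved = €2,702.42 − €2,007.53 = €694.89.

€694.89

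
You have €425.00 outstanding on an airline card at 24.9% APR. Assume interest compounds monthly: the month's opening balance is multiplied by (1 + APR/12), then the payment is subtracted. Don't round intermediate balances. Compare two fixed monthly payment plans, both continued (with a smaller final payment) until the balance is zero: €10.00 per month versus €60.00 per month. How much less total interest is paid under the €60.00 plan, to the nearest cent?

Monthly rate r = 24.9%/12 = 2.075% = 0.02075.
At €10.00/mo: n = ⌈−ln(1 − rB₀/P)/ln(1+r)⌉ = 105 payments (last €0.05); total interest = total paid − €425.00 = €615.05.
At €60.00/mo: 8 payments (last €44.55); total interest €39.55.
Interest saved = €615.05 − €39.55 = €575.50.

€575.50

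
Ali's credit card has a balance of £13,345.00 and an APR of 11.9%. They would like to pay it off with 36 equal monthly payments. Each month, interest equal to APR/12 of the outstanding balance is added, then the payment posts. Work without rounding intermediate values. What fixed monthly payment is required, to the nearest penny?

Monthly rate r = 11.9%/12 = 0.991667% = 0.00991667.
Level-payment amortization: P = B₀·r / (1 − (1+r)^(−n)) = 13345.00·0.00991667 / (1 − 1.00992^(−36)).
Denominator 1 − (1+r)^(−36) = 0.298995864.
P = 132.338 / 0.298995864 ≈ 442.61.

£442.61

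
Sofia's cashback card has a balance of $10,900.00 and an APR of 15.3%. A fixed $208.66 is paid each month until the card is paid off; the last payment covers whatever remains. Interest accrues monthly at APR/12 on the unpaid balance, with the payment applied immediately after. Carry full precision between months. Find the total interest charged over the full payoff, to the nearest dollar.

$7,163

Monthly rate r = 15.3%/12 = 1.275% = 0.01275.
Payoff takes n = ⌈−ln(1 − rB₀/P)/ln(1+r)⌉ = ⌈86.565⌉ = 87 payments; the last is $118.12.
Total paid = 86·$208.66 + $118.12 = $18,062.88.
Total interest = total paid − principal = $18,062.88 − $10,900.00 = $7,162.88.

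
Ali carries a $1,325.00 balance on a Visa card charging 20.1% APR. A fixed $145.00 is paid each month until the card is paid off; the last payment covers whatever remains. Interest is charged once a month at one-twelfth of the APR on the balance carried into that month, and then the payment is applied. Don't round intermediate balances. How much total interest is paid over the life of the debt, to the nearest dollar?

Monthly rate r = 20.1%/12 = 1.675% = 0.01675.
Payoff takes n = ⌈−ln(1 − rB₀/P)/ln(1+r)⌉ = ⌈10.001⌉ = 11 payments; the last is $0.12.
Total paid = 10·$145.00 + $0.12 = $1,450.12.
Total interest = total paid − principal = $1,450.12 − $1,325.00 = $125.12.

$125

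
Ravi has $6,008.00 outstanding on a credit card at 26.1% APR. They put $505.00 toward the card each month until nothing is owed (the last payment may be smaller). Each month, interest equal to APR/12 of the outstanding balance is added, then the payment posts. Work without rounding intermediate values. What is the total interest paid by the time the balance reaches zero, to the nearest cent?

Monthly rate r = 26.1%/12 = 2.175% = 0.02175.
Payoff takes n = ⌈−ln(1 − rB₀/P)/ln(1+r)⌉ = ⌈13.916⌉ = 14 payments; the last is $463.07.
Total paid = 13·$505.00 + $463.07 = $7,028.07.
Total interest = total paid − principal = $7,028.07 − $6,008.00 = $1,020.07.

$1,020.07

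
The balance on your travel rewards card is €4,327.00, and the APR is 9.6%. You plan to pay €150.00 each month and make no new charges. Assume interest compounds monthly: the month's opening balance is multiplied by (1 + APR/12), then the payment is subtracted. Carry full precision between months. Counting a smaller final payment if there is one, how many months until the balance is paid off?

Monthly rate r = 9.6%/12 = 0.8% = 0.008.
Recurrence: B ← B·(1+r) − €150.00.
Month 1: interest €34.62; balance after payment €4,211.62.
Month 2: interest €33.69; balance after payment €4,095.31.
Closed form: n = −ln(1 − rB₀/P)/ln(1+r) = −ln(0.76923)/ln(1.008) ≈ 32.927, so the balance reaches zero during payment 33.

33 payments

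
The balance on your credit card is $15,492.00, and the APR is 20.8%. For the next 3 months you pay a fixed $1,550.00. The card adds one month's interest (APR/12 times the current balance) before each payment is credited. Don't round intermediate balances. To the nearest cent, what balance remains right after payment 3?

Monthly rate r = 20.8%/12 = 1.73333% = 0.0173333.
Each month: B ← B·(1+r) − $1,550.00.
Month 1: interest $268.53; balance after payment $14,210.53.
Month 2: interest $246.32; balance after payment $12,906.84.
Month 3: interest $223.72; balance after payment $11,580.56.

$11,580.56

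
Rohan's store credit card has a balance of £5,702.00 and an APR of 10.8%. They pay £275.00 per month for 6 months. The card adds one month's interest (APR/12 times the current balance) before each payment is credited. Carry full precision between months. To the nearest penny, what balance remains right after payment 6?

Monthly rate r = 10.8%/12 = 0.9% = 0.009.
Each month: B ← B·(1+r) − £275.00.
Month 1: interest £51.32; balance after payment £5,478.32.
Month 2: interest £49.30; balance after payment £5,252.62.
Month 3: interest £47.27; balance after payment £5,024.90.
Month 4: interest £45.22; balance after payment £4,795.12.
Month 5: interest £43.16; balance after payment £4,563.28.
Month 6: interest £41.07; balance after payment £4,329.35.

£4,329.35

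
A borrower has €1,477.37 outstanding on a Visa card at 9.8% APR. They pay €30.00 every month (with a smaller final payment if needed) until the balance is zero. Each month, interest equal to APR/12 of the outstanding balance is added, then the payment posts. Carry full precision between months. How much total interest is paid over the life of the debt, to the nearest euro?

Monthly rate r = 9.8%/12 = 0.816667% = 0.00816667.
Payoff takes n = ⌈−ln(1 − rB₀/P)/ln(1+r)⌉ = ⌈63.251⌉ = 64 payments; the last is €7.56.
Total paid = 63·€30.00 + €7.56 = €1,897.56.
Total interest = total paid − principal = €1,897.56 − €1,477.37 = €420.19.

€420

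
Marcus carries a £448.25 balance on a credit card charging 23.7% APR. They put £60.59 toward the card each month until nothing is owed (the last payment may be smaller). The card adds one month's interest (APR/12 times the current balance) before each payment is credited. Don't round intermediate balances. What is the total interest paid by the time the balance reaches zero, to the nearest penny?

Monthly rate r = 23.7%/12 = 1.975% = 0.01975.
Payoff takes n = ⌈−ln(1 − rB₀/P)/ln(1+r)⌉ = ⌈8.076⌉ = 9 payments; the last is £4.67.
Total paid = 8·£60.59 + £4.67 = £489.39.
Total interest = total paid − principal = £489.39 − £448.25 = £41.14.

£41.14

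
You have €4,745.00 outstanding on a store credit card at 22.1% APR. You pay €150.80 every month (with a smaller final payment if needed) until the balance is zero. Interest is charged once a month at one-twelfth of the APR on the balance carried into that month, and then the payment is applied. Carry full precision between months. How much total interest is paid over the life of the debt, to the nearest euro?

Monthly rate r = 22.1%/12 = 1.84167% = 0.0184167.
Payoff takes n = ⌈−ln(1 − rB₀/P)/ln(1+r)⌉ = ⌈47.470⌉ = 48 payments; the last is €71.22.
Total paid = 47·€150.80 + €71.22 = €7,158.82.
Total interest = total paid − principal = €7,158.82 − €4,745.00 = €2,413.82.

€2,414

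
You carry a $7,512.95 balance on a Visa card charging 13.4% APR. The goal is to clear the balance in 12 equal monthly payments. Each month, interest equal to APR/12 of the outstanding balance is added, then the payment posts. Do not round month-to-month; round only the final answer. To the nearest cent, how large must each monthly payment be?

$672.45

Monthly rate r = 13.4%/12 = 1.11667% = 0.0111667.
Level-payment amortization: P = B₀·r / (1 − (1+r)^(−n)) = 7512.95·0.0111667 / (1 − 1.01117^(−12)).
Denominator 1 − (1+r)^(−12) = 0.124760186.
P = 83.8946 / 0.124760186 ≈ 672.45.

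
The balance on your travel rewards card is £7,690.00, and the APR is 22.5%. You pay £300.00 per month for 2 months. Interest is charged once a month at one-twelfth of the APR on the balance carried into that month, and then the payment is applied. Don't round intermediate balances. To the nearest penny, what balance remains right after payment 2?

£7,375.45

Monthly rate r = 22.5%/12 = 1.875% = 0.01875.
Each month: B ← B·(1+r) − £300.00.
Month 1: interest £144.19; balance after payment £7,534.19.
Month 2: interest £141.27; balance after payment £7,375.45.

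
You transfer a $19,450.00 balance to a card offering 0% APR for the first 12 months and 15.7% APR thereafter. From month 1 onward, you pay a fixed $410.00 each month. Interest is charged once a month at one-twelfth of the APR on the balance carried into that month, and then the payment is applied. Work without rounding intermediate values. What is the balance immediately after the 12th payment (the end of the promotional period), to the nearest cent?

$14,530.00

Promo months 1–12 at r₀ = 0%/12 = 0; months 13+ at r₁ = 15.7%/12 = 0.0130833.
After month 12 (no interest yet): B = $19,450.00 − 12·$410.00 = $14,530.00.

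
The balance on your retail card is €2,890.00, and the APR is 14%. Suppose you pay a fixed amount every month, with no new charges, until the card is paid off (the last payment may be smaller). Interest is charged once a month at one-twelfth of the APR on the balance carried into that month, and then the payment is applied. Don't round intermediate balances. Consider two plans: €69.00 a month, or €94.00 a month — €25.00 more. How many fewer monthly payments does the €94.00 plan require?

19 fewer payments

Monthly rate r = 14%/12 = 1.16667% = 0.0116667.
At €69.00/mo: n = ⌈−ln(1 − rB₀/P)/ln(1+r)⌉ = 58 payments (last €56.84); total interest = total paid − €2,890.00 = €1,099.84.
At €94.00/mo: 39 payments (last €28.25); total interest €710.25.
Payments saved = 58 − 39 = 19.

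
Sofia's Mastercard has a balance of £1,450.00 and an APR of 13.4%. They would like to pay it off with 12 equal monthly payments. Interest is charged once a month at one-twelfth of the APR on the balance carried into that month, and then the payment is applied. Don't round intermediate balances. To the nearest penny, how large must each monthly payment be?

Monthly rate r = 13.4%/12 = 1.11667% = 0.0111667.
Level-payment amortization: P = B₀·r / (1 − (1+r)^(−n)) = 1450.00·0.0111667 / (1 − 1.01117^(−12)).
Denominator 1 − (1+r)^(−12) = 0.124760186.
P = 16.1917 / 0.124760186 ≈ 129.78.

£129.78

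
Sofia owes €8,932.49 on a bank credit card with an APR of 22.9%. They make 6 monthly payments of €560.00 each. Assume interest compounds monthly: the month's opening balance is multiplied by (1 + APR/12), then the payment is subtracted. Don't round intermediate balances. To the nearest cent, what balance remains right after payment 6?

€6,480.88

Monthly rate r = 22.9%/12 = 1.90833% = 0.0190833.
Each month: B ← B·(1+r) − €560.00.
Month 1: interest €170.46; balance after payment €8,542.95.
Month 2: interest €163.03; balance after payment €8,145.98.
Month 3: interest €155.45; balance after payment €7,741.43.
Month 4: interest €147.73; balance after payment €7,329.16.
Month 5: interest €139.86; balance after payment €6,909.03.
Month 6: interest €131.85; balance after payment €6,480.88.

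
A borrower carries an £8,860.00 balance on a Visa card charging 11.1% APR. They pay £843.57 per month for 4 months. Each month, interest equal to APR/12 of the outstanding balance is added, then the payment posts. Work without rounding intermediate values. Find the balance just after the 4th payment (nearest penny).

£5,771.01

Monthly rate r = 11.1%/12 = 0.925% = 0.00925.
Each month: B ← B·(1+r) − £843.57.
Month 1: interest £81.95; balance after payment £8,098.39.
Month 2: interest £74.91; balance after payment £7,329.73.
Month 3: interest £67.80; balance after payment £6,553.96.
Month 4: interest £60.62; balance after payment £5,771.01.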